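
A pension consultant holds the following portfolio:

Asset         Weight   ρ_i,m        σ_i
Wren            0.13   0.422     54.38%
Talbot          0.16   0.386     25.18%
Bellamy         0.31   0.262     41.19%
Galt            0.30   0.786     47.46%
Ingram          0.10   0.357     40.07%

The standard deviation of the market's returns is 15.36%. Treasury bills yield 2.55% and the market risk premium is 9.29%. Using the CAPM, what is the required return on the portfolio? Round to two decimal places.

14.95%

β_Wren = 0.422 × 54.38% / 15.36% = 1.4940
β_Talbot = 0.386 × 25.18% / 15.36% = 0.6328
β_Bellamy = 0.262 × 41.19% / 15.36% = 0.7026
β_Galt = 0.786 × 47.46% / 15.36% = 2.4286
β_Ingram = 0.357 × 40.07% / 15.36% = 0.9313
β_P = Σ w_i β_i = 0.13×1.4940 + 0.16×0.6328 + 0.31×0.7026 + 0.30×2.4286 + 0.10×0.9313 = 1.3350
E(R_P) = R_f + β_P × MRP = 2.55% + 1.3350 × 9.29% = 14.95%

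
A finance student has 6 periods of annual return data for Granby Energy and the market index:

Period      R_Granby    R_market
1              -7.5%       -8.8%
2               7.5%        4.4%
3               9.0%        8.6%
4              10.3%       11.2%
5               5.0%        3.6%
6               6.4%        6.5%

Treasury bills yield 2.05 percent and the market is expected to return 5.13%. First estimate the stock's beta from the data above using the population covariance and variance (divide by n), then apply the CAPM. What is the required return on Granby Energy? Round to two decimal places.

4.85%

Mean R_i = (-7.5 + 7.5 + 9.0 + 10.3 + 5.0 + 6.4) / 6 = 5.1167%
Mean R_m = (-8.8 + 4.4 + 8.6 + 11.2 + 3.6 + 6.5) / 6 = 4.2500%
Σ(R_i − R̄_i)(R_m − R̄_m) = 220.8850  ⇒  Cov = 220.8850 / 6 = 36.8142
Σ(R_m − R̄_m)² = 243.0350  ⇒  Var(R_m) = 243.0350 / 6 = 40.5058
β = Cov / Var(R_m) = 36.8142 / 40.5058 = 0.9089
MRP = 5.13% − 2.05% = 3.08%
E(R) = R_f + β × MRP = 2.05% + 0.9089 × 3.08% = 4.85%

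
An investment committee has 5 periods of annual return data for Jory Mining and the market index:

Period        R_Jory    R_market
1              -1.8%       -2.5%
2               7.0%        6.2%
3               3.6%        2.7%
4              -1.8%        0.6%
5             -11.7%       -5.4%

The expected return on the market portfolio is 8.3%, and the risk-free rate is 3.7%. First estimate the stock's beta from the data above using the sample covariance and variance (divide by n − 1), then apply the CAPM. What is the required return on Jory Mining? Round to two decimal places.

10.59%

Mean R_i = (-1.8 + 7.0 + 3.6 − 1.8 − 11.7) / 5 = -0.9400%
Mean R_m = (-2.5 + 6.2 + 2.7 + 0.6 − 5.4) / 5 = 0.3200%
Σ(R_i − R̄_i)(R_m − R̄_m) = 121.2240  ⇒  Cov = 121.2240 / 4 = 30.3060
Σ(R_m − R̄_m)² = 80.9880  ⇒  Var(R_m) = 80.9880 / 4 = 20.2470
β = Cov / Var(R_m) = 30.3060 / 20.2470 = 1.4968
MRP = 8.3% − 3.7% = 4.60%
E(R) = R_f + β × MRP = 3.7% + 1.4968 × 4.6% = 10.59%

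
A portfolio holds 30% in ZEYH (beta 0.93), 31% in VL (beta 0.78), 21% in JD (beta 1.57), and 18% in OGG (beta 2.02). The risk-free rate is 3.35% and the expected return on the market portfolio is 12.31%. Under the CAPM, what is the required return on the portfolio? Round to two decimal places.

β_P = Σ w_i β_i = 0.30×0.93 + 0.31×0.78 + 0.21×1.57 + 0.18×2.02 = 1.2141
MRP = 12.31% − 3.35% = 8.96%
E(R_P) = R_f + β_P × MRP = 3.35% + 1.2141 × 8.96% = 14.23%

14.23%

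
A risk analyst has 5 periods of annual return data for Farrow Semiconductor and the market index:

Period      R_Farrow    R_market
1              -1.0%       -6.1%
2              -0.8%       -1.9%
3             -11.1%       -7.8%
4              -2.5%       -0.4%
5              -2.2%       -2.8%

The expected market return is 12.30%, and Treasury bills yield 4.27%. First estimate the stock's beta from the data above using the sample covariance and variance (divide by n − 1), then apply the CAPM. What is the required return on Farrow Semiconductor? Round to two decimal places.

Mean R_i = (-1.0 − 0.8 − 11.1 − 2.5 − 2.2) / 5 = -3.5200%
Mean R_m = (-6.1 − 1.9 − 7.8 − 0.4 − 2.8) / 5 = -3.8000%
Σ(R_i − R̄_i)(R_m − R̄_m) = 34.4800  ⇒  Cov = 34.4800 / 4 = 8.6200
Σ(R_m − R̄_m)² = 37.4600  ⇒  Var(R_m) = 37.4600 / 4 = 9.3650
β = Cov / Var(R_m) = 8.6200 / 9.3650 = 0.9204
MRP = 12.30% − 4.27% = 8.03%
E(R) = R_f + β × MRP = 4.27% + 0.9204 × 8.03% = 11.66%

11.66%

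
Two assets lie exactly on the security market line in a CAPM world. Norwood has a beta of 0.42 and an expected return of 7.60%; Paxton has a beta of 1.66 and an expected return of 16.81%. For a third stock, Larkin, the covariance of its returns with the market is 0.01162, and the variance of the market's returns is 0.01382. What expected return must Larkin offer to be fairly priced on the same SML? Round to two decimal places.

10.73%

MRP = (16.81% − 7.60%) / (1.66 − 0.42) = 7.4274%
R_f = 7.60% − 0.42 × 7.4274% = 4.4805%
β_Larkin = Cov / Var(R_m) = 0.01162 / 0.01382 = 0.8408
E(R_Larkin) = R_f + β × MRP = 4.4805% + 0.8408 × 7.4274% = 10.73%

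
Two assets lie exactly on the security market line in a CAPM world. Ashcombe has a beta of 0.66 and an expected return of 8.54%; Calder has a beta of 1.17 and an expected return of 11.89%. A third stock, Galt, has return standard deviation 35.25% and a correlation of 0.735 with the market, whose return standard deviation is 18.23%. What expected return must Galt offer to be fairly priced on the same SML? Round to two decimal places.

MRP = (11.89% − 8.54%) / (1.17 − 0.66) = 6.5686%
R_f = 8.54% − 0.66 × 6.5686% = 4.2047%
β_Galt = ρ·σ_i/σ_m = 0.735 × 35.25 / 18.23 = 1.4212
E(R_Galt) = R_f + β × MRP = 4.2047% + 1.4212 × 6.5686% = 13.54%

13.54%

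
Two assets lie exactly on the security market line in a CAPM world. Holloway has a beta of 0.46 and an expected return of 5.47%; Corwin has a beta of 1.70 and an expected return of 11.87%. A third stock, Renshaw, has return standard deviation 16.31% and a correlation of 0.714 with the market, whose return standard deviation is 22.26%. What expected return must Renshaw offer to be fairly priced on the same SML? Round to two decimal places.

5.80%

MRP = (11.87% − 5.47%) / (1.70 − 0.46) = 5.1613%
R_f = 5.47% − 0.46 × 5.1613% = 3.0958%
β_Renshaw = ρ·σ_i/σ_m = 0.714 × 16.31 / 22.26 = 0.5232
E(R_Renshaw) = R_f + β × MRP = 3.0958% + 0.5232 × 5.1613% = 5.80%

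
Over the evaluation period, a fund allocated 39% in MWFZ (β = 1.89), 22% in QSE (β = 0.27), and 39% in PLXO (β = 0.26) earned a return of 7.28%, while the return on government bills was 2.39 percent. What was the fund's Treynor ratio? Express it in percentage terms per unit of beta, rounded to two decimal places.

β_P = 0.39×1.89 + 0.22×0.27 + 0.39×0.26 = 0.8979
Treynor = (R_P − R_f) / β_P = (7.28% − 2.39%) / 0.8979 = 4.89% / 0.8979 = 5.45%

5.45%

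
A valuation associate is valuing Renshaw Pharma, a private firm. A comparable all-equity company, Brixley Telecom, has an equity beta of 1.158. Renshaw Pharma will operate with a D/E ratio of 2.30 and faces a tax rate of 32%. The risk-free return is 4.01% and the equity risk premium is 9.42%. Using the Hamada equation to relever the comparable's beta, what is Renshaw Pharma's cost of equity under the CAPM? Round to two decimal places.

31.98%

β_L = β_U × [1 + (1 − t)(D/E)] = 1.158 × [1 + (1 − 0.32) × 2.30]
    = 1.158 × [1 + 0.68 × 2.30] = 1.158 × 2.5640 = 2.9691
E(R) = R_f + β_L × MRP = 4.01% + 2.9691 × 9.42% = 31.98%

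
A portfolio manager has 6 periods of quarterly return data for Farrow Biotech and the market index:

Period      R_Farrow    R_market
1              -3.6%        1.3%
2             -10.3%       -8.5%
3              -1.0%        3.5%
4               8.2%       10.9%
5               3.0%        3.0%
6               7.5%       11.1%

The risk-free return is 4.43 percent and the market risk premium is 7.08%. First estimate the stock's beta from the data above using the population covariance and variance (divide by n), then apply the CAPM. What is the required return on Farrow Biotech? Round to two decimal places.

Mean R_i = (-3.6 − 10.3 − 1.0 + 8.2 + 3.0 + 7.5) / 6 = 0.6333%
Mean R_m = (1.3 − 8.5 + 3.5 + 10.9 + 3.0 + 11.1) / 6 = 3.5500%
Σ(R_i − R̄_i)(R_m − R̄_m) = 247.5100  ⇒  Cov = 247.5100 / 6 = 41.2517
Σ(R_m − R̄_m)² = 261.5950  ⇒  Var(R_m) = 261.5950 / 6 = 43.5992
β = Cov / Var(R_m) = 41.2517 / 43.5992 = 0.9462
E(R) = R_f + β × MRP = 4.43% + 0.9462 × 7.08% = 11.13%

11.13%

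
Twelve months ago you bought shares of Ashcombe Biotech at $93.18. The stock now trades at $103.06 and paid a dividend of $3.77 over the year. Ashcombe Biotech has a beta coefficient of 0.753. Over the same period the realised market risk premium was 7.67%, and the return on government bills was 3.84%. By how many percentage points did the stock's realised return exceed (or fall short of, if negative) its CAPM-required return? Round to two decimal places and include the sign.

+5.03%

Realised HPR = (P1 + D1 − P0) / P0 = (103.06 + 3.77 − 93.18) / 93.18 = 13.65 / 93.18 = 14.6491%
CAPM required = R_f + β·MRP = 3.84% + 0.753 × 7.67% = 9.61551%
α = realised − required = 14.6491% − 9.61551% = +5.03%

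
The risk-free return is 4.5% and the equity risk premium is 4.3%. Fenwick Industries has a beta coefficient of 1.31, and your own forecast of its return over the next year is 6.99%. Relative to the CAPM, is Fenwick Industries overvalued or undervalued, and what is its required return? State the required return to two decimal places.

Overvalued; required return 10.13%

Required return = R_f + β·MRP = 4.5% + 1.31 × 4.3% = 10.13%
Forecast 6.99% < required 10.13% → the stock plots below the SML → overvalued.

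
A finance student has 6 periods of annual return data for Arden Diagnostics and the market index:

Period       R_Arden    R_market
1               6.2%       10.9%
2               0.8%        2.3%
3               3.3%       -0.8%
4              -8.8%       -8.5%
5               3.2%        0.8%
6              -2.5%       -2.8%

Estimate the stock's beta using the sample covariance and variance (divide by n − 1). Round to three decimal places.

0.734

Mean R_i = (6.2 + 0.8 + 3.3 − 8.8 + 3.2 − 2.5) / 6 = 0.3667%
Mean R_m = (10.9 + 2.3 − 0.8 − 8.5 + 0.8 − 2.8) / 6 = 0.3167%
Σ(R_i − R̄_i)(R_m − R̄_m) = 150.4433  ⇒  Cov = 150.4433 / 5 = 30.0887
Σ(R_m − R̄_m)² = 204.8683  ⇒  Var(R_m) = 204.8683 / 5 = 40.9737
β = Cov / Var(R_m) = 30.0887 / 40.9737 = 0.7343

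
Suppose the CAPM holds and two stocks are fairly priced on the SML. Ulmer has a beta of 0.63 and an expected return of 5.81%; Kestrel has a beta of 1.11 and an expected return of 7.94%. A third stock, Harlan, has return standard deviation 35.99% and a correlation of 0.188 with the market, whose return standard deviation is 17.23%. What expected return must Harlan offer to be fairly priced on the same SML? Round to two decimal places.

4.76%

MRP = (7.94% − 5.81%) / (1.11 − 0.63) = 4.4375%
R_f = 5.81% − 0.63 × 4.4375% = 3.0144%
β_Harlan = ρ·σ_i/σ_m = 0.188 × 35.99 / 17.23 = 0.3927
E(R_Harlan) = R_f + β × MRP = 3.0144% + 0.3927 × 4.4375% = 4.76%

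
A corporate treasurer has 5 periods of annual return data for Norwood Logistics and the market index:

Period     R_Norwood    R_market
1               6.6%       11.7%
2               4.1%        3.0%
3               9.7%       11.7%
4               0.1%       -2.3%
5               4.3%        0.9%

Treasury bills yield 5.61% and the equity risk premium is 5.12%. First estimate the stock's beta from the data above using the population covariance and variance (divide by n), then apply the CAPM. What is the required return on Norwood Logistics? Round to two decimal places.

Mean R_i = (6.6 + 4.1 + 9.7 + 0.1 + 4.3) / 5 = 4.9600%
Mean R_m = (11.7 + 3.0 + 11.7 − 2.3 + 0.9) / 5 = 5.0000%
Σ(R_i − R̄_i)(R_m − R̄_m) = 82.6500  ⇒  Cov = 82.6500 / 5 = 16.5300
Σ(R_m − R̄_m)² = 163.8800  ⇒  Var(R_m) = 163.8800 / 5 = 32.7760
β = Cov / Var(R_m) = 16.5300 / 32.7760 = 0.5043
E(R) = R_f + β × MRP = 5.61% + 0.5043 × 5.12% = 8.19%

8.19%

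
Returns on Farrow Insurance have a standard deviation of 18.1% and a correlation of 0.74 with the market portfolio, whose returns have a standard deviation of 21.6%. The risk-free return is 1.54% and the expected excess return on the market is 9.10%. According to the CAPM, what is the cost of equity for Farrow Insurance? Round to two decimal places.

7.18%

β = ρ × σ_i / σ_m = 0.74 × 18.1% / 21.6% = 0.6201
E(R) = 1.54% + 0.6201 × 9.10% = 7.18%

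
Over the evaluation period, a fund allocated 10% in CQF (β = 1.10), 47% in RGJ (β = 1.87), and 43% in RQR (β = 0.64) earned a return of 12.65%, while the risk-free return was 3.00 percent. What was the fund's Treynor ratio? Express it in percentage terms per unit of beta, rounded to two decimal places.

β_P = 0.10×1.10 + 0.47×1.87 + 0.43×0.64 = 1.2641
Treynor = (R_P − R_f) / β_P = (12.65% − 3.00%) / 1.2641 = 9.65% / 1.2641 = 7.63%

7.63%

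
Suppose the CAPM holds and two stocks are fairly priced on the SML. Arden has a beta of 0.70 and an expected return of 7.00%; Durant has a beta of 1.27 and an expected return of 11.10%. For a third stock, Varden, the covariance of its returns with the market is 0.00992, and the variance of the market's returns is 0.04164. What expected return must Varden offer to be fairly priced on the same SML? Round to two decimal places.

MRP = (11.10% − 7.00%) / (1.27 − 0.70) = 7.1930%
R_f = 7.00% − 0.70 × 7.1930% = 1.9649%
β_Varden = Cov / Var(R_m) = 0.00992 / 0.04164 = 0.2382
E(R_Varden) = R_f + β × MRP = 1.9649% + 0.2382 × 7.1930% = 3.68%

3.68%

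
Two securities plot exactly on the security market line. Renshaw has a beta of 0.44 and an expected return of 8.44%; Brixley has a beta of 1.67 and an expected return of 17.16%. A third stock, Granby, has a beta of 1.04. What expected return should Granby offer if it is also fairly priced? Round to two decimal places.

12.69%

MRP (SML slope) = (17.16% − 8.44%) / (1.67 − 0.44) = 8.72% / 1.23 = 7.0894%
R_f (intercept) = 8.44% − 0.44 × 7.0894% = 5.3207%
E(R_Granby) = R_f + β × MRP = 5.3207% + 1.04 × 7.0894% = 12.69%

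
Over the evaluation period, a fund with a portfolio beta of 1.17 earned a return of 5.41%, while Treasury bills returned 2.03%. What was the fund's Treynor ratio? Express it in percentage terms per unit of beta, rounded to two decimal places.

2.89%

Treynor = (R_P − R_f) / β_P = (5.41% − 2.03%) / 1.1700 = 3.38% / 1.1700 = 2.89%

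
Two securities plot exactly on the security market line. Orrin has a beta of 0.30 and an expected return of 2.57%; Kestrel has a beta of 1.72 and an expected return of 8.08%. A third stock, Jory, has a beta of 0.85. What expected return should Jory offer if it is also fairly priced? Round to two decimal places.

MRP (SML slope) = (8.08% − 2.57%) / (1.72 − 0.30) = 5.51% / 1.42 = 3.8803%
R_f (intercept) = 2.57% − 0.30 × 3.8803% = 1.4059%
E(R_Jory) = R_f + β × MRP = 1.4059% + 0.85 × 3.8803% = 4.70%

4.70%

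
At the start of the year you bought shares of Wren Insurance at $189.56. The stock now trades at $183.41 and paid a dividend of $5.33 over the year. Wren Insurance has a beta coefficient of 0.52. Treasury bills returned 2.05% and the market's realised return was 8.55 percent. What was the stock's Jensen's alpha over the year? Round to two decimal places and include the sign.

Realised HPR = (P1 + D1 − P0) / P0 = (183.41 + 5.33 − 189.56) / 189.56 = -0.82 / 189.56 = -0.4326%
MRP = 8.55% − 2.05% = 6.50%
CAPM required = R_f + β·MRP = 2.05% + 0.52 × 6.50% = 5.4300%
α = realised − required = -0.4326% − 5.4300% = -5.86%

-5.86%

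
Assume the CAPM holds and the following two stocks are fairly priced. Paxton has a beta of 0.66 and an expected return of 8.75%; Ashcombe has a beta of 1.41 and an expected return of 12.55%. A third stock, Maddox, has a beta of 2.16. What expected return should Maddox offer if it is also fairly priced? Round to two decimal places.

MRP (SML slope) = (12.55% − 8.75%) / (1.41 − 0.66) = 3.80% / 0.75 = 5.0667%
R_f (intercept) = 8.75% − 0.66 × 5.0667% = 5.4060%
E(R_Maddox) = R_f + β × MRP = 5.4060% + 2.16 × 5.0667% = 16.35%

16.35%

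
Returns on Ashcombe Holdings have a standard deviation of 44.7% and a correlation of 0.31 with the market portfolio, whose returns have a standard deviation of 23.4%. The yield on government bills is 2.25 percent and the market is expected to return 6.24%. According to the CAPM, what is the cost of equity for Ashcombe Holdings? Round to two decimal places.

4.61%

β = ρ × σ_i / σ_m = 0.31 × 44.7% / 23.4% = 0.5922
MRP = 6.24% − 2.25% = 3.99%
E(R) = 2.25% + 0.5922 × 3.99% = 4.61%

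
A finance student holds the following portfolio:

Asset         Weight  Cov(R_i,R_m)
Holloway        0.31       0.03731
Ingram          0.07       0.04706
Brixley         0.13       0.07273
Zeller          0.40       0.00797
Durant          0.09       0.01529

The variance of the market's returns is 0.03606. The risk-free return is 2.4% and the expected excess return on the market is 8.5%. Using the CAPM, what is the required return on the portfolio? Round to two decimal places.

9.21%

β_Holloway = 0.03731 / 0.03606 = 1.0347
β_Ingram = 0.04706 / 0.03606 = 1.3050
β_Brixley = 0.07273 / 0.03606 = 2.0169
β_Zeller = 0.00797 / 0.03606 = 0.2210
β_Durant = 0.01529 / 0.03606 = 0.4240
β_P = Σ w_i β_i = 0.31×1.0347 + 0.07×1.3050 + 0.13×2.0169 + 0.40×0.2210 + 0.09×0.4240 = 0.8009
E(R_P) = R_f + β_P × MRP = 2.4% + 0.8009 × 8.5% = 9.21%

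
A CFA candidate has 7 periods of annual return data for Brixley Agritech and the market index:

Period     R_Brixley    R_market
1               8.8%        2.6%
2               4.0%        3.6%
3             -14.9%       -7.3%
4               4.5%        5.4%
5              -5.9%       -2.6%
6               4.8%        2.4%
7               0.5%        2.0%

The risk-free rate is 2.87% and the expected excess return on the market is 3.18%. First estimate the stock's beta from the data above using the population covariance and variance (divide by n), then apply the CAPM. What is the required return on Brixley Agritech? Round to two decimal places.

8.39%

Mean R_i = (8.8 + 4.0 − 14.9 + 4.5 − 5.9 + 4.8 + 0.5) / 7 = 0.2571%
Mean R_m = (2.6 + 3.6 − 7.3 + 5.4 − 2.6 + 2.4 + 2.0) / 7 = 0.8714%
Σ(R_i − R̄_i)(R_m − R̄_m) = 196.6414  ⇒  Cov = 196.6414 / 7 = 28.0916
Σ(R_m − R̄_m)² = 113.3743  ⇒  Var(R_m) = 113.3743 / 7 = 16.1963
β = Cov / Var(R_m) = 28.0916 / 16.1963 = 1.7344
E(R) = R_f + β × MRP = 2.87% + 1.7344 × 3.18% = 8.39%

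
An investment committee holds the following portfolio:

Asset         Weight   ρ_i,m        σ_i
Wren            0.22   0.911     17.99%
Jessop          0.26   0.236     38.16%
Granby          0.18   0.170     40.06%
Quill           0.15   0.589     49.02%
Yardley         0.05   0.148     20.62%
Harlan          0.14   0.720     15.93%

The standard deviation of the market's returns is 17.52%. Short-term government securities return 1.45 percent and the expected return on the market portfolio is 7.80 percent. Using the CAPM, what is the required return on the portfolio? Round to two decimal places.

β_Wren = 0.911 × 17.99% / 17.52% = 0.9354
β_Jessop = 0.236 × 38.16% / 17.52% = 0.5140
β_Granby = 0.170 × 40.06% / 17.52% = 0.3887
β_Quill = 0.589 × 49.02% / 17.52% = 1.6480
β_Yardley = 0.148 × 20.62% / 17.52% = 0.1742
β_Harlan = 0.720 × 15.93% / 17.52% = 0.6547
β_P = Σ w_i β_i = 0.22×0.9354 + 0.26×0.5140 + 0.18×0.3887 + 0.15×1.6480 + 0.05×0.1742 + 0.14×0.6547 = 0.7570
MRP = 7.80% − 1.45% = 6.35%
E(R_P) = R_f + β_P × MRP = 1.45% + 0.7570 × 6.35% = 6.26%

6.26%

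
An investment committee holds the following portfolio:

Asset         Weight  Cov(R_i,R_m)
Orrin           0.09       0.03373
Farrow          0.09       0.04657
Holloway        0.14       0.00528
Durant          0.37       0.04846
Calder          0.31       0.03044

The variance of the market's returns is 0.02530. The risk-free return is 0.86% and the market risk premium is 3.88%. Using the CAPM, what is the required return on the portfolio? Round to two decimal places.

6.28%

β_Orrin = 0.03373 / 0.02530 = 1.3332
β_Farrow = 0.04657 / 0.02530 = 1.8407
β_Holloway = 0.00528 / 0.02530 = 0.2087
β_Durant = 0.04846 / 0.02530 = 1.9154
β_Calder = 0.03044 / 0.02530 = 1.2032
β_P = Σ w_i β_i = 0.09×1.3332 + 0.09×1.8407 + 0.14×0.2087 + 0.37×1.9154 + 0.31×1.2032 = 1.3966
E(R_P) = R_f + β_P × MRP = 0.86% + 1.3966 × 3.88% = 6.28%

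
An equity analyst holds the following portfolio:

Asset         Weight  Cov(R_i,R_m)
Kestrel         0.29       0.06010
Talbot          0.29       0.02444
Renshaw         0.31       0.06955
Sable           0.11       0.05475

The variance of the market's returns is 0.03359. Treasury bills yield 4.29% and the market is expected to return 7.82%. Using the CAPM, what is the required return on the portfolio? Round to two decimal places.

9.77%

β_Kestrel = 0.06010 / 0.03359 = 1.7892
β_Talbot = 0.02444 / 0.03359 = 0.7276
β_Renshaw = 0.06955 / 0.03359 = 2.0706
β_Sable = 0.05475 / 0.03359 = 1.6299
β_P = Σ w_i β_i = 0.29×1.7892 + 0.29×0.7276 + 0.31×2.0706 + 0.11×1.6299 = 1.5510
MRP = 7.82% − 4.29% = 3.53%
E(R_P) = R_f + β_P × MRP = 4.29% + 1.5510 × 3.53% = 9.77%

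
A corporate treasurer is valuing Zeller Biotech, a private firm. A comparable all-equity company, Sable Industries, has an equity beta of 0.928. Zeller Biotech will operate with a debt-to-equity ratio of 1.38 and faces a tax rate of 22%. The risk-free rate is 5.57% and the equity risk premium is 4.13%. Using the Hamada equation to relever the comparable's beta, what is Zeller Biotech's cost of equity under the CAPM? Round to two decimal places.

13.53%

β_L = β_U × [1 + (1 − t)(D/E)] = 0.928 × [1 + (1 − 0.22) × 1.38]
    = 0.928 × [1 + 0.78 × 1.38] = 0.928 × 2.0764 = 1.9269
E(R) = R_f + β_L × MRP = 5.57% + 1.9269 × 4.13% = 13.53%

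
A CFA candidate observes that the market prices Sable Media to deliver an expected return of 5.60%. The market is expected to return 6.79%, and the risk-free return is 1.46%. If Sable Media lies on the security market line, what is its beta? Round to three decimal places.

MRP = 6.79% − 1.46% = 5.33%
β = (E(R) − R_f) / MRP = (5.60% − 1.46%) / 5.33% = 4.14% / 5.33% = 0.777

0.777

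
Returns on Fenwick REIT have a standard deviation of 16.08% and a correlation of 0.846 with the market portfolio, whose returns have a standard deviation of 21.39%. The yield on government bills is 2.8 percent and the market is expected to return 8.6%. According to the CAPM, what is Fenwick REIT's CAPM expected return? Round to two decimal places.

β = ρ × σ_i / σ_m = 0.846 × 16.08% / 21.39% = 0.6360
MRP = 8.6% − 2.8% = 5.80%
E(R) = 2.8% + 0.6360 × 5.8% = 6.49%

6.49%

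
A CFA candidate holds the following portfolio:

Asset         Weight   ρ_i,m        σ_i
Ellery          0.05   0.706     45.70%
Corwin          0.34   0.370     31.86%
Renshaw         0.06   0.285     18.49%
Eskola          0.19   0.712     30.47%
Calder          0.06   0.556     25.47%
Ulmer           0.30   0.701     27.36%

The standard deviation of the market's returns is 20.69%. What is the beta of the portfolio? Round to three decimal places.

0.805

β_Ellery = 0.706 × 45.70% / 20.69% = 1.5594
β_Corwin = 0.370 × 31.86% / 20.69% = 0.5698
β_Renshaw = 0.285 × 18.49% / 20.69% = 0.2547
β_Eskola = 0.712 × 30.47% / 20.69% = 1.0486
β_Calder = 0.556 × 25.47% / 20.69% = 0.6845
β_Ulmer = 0.701 × 27.36% / 20.69% = 0.9270
β_P = Σ w_i β_i = 0.05×1.5594 + 0.34×0.5698 + 0.06×0.2547 + 0.19×1.0486 + 0.06×0.6845 + 0.30×0.9270 = 0.8054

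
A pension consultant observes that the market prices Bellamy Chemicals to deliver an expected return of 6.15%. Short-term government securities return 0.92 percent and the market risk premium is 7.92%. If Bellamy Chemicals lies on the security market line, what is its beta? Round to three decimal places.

0.660

β = (E(R) − R_f) / MRP = (6.15% − 0.92%) / 7.92% = 5.23% / 7.92% = 0.660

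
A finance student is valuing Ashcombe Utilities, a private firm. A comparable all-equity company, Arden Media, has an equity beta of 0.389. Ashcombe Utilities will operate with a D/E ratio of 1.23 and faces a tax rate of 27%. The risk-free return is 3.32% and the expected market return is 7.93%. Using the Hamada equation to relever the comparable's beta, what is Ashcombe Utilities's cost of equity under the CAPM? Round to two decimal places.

6.72%

β_L = β_U × [1 + (1 − t)(D/E)] = 0.389 × [1 + (1 − 0.27) × 1.23]
    = 0.389 × [1 + 0.73 × 1.23] = 0.389 × 1.8979 = 0.7383
MRP = 7.93% − 3.32% = 4.61%
E(R) = R_f + β_L × MRP = 3.32% + 0.7383 × 4.61% = 6.72%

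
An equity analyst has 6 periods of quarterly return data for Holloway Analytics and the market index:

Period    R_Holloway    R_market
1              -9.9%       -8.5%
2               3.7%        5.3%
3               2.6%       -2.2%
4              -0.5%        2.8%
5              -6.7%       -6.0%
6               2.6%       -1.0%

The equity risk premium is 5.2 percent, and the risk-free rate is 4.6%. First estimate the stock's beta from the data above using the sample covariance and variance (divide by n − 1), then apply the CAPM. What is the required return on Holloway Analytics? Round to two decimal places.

Mean R_i = (-9.9 + 3.7 + 2.6 − 0.5 − 6.7 + 2.6) / 6 = -1.3667%
Mean R_m = (-8.5 + 5.3 − 2.2 + 2.8 − 6.0 − 1.0) / 6 = -1.6000%
Σ(R_i − R̄_i)(R_m − R̄_m) = 121.1200  ⇒  Cov = 121.1200 / 5 = 24.2240
Σ(R_m − R̄_m)² = 134.6600  ⇒  Var(R_m) = 134.6600 / 5 = 26.9320
β = Cov / Var(R_m) = 24.2240 / 26.9320 = 0.8995
E(R) = R_f + β × MRP = 4.6% + 0.8995 × 5.2% = 9.28%

9.28%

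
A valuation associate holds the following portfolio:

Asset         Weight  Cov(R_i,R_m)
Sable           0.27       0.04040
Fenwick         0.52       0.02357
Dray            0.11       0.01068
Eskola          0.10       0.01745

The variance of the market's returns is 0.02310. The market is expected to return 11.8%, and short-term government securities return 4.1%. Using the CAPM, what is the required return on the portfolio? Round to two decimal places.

β_Sable = 0.04040 / 0.02310 = 1.7489
β_Fenwick = 0.02357 / 0.02310 = 1.0203
β_Dray = 0.01068 / 0.02310 = 0.4623
β_Eskola = 0.01745 / 0.02310 = 0.7554
β_P = Σ w_i β_i = 0.27×1.7489 + 0.52×1.0203 + 0.11×0.4623 + 0.10×0.7554 = 1.1292
MRP = 11.8% − 4.1% = 7.70%
E(R_P) = R_f + β_P × MRP = 4.1% + 1.1292 × 7.7% = 12.79%

12.79%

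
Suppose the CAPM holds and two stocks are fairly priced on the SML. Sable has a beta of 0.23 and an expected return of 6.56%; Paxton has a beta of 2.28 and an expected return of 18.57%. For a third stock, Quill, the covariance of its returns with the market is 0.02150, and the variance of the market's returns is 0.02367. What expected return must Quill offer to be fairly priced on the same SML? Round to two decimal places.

MRP = (18.57% − 6.56%) / (2.28 − 0.23) = 5.8585%
R_f = 6.56% − 0.23 × 5.8585% = 5.2125%
β_Quill = Cov / Var(R_m) = 0.02150 / 0.02367 = 0.9083
E(R_Quill) = R_f + β × MRP = 5.2125% + 0.9083 × 5.8585% = 10.53%

10.53%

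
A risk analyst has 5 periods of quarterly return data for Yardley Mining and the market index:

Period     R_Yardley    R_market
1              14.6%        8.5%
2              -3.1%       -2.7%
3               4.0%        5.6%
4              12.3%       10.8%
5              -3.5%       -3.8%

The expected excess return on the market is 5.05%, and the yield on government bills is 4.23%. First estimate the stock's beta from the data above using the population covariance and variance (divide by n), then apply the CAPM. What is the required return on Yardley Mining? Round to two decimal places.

Mean R_i = (14.6 − 3.1 + 4.0 + 12.3 − 3.5) / 5 = 4.8600%
Mean R_m = (8.5 − 2.7 + 5.6 + 10.8 − 3.8) / 5 = 3.6800%
Σ(R_i − R̄_i)(R_m − R̄_m) = 211.5860  ⇒  Cov = 211.5860 / 5 = 42.3172
Σ(R_m − R̄_m)² = 174.2680  ⇒  Var(R_m) = 174.2680 / 5 = 34.8536
β = Cov / Var(R_m) = 42.3172 / 34.8536 = 1.2141
E(R) = R_f + β × MRP = 4.23% + 1.2141 × 5.05% = 10.36%

10.36%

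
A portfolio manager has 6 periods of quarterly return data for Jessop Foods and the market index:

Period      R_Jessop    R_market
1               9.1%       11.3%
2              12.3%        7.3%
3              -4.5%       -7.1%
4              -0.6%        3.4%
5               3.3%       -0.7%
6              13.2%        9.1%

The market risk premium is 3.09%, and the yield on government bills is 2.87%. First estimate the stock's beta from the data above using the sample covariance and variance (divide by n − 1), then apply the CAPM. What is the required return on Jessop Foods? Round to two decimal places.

5.66%

Mean R_i = (9.1 + 12.3 − 4.5 − 0.6 + 3.3 + 13.2) / 6 = 5.4667%
Mean R_m = (11.3 + 7.3 − 7.1 + 3.4 − 0.7 + 9.1) / 6 = 3.8833%
Σ(R_i − R̄_i)(R_m − R̄_m) = 212.9667  ⇒  Cov = 212.9667 / 5 = 42.5933
Σ(R_m − R̄_m)² = 235.7683  ⇒  Var(R_m) = 235.7683 / 5 = 47.1537
β = Cov / Var(R_m) = 42.5933 / 47.1537 = 0.9033
E(R) = R_f + β × MRP = 2.87% + 0.9033 × 3.09% = 5.66%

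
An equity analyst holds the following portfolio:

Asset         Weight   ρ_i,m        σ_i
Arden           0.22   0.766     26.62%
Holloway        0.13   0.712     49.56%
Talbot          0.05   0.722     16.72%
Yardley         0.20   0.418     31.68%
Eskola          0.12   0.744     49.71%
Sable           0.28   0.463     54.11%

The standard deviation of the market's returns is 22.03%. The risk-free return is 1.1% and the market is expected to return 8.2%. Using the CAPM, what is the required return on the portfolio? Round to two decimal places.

8.76%

β_Arden = 0.766 × 26.62% / 22.03% = 0.9256
β_Holloway = 0.712 × 49.56% / 22.03% = 1.6018
β_Talbot = 0.722 × 16.72% / 22.03% = 0.5480
β_Yardley = 0.418 × 31.68% / 22.03% = 0.6011
β_Eskola = 0.744 × 49.71% / 22.03% = 1.6788
β_Sable = 0.463 × 54.11% / 22.03% = 1.1372
β_P = Σ w_i β_i = 0.22×0.9256 + 0.13×1.6018 + 0.05×0.5480 + 0.20×0.6011 + 0.12×1.6788 + 0.28×1.1372 = 1.0794
MRP = 8.2% − 1.1% = 7.10%
E(R_P) = R_f + β_P × MRP = 1.1% + 1.0794 × 7.1% = 8.76%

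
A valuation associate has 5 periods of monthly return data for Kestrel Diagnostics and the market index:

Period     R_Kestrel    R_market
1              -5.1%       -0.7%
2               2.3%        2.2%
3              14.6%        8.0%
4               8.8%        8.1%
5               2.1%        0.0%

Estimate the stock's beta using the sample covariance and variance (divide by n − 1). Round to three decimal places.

Mean R_i = (-5.1 + 2.3 + 14.6 + 8.8 + 2.1) / 5 = 4.5400%
Mean R_m = (-0.7 + 2.2 + 8.0 + 8.1 + 0.0) / 5 = 3.5200%
Σ(R_i − R̄_i)(R_m − R̄_m) = 116.8060  ⇒  Cov = 116.8060 / 4 = 29.2015
Σ(R_m − R̄_m)² = 72.9880  ⇒  Var(R_m) = 72.9880 / 4 = 18.2470
β = Cov / Var(R_m) = 29.2015 / 18.2470 = 1.6003

1.600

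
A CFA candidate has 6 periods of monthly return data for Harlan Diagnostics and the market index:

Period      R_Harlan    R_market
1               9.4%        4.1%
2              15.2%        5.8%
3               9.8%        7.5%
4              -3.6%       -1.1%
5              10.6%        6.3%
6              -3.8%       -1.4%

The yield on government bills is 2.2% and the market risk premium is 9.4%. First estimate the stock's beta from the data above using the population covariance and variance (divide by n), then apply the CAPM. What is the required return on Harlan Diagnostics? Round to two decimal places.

20.26%

Mean R_i = (9.4 + 15.2 + 9.8 − 3.6 + 10.6 − 3.8) / 6 = 6.2667%
Mean R_m = (4.1 + 5.8 + 7.5 − 1.1 + 6.3 − 1.4) / 6 = 3.5333%
Σ(R_i − R̄_i)(R_m − R̄_m) = 143.4067  ⇒  Cov = 143.4067 / 6 = 23.9011
Σ(R_m − R̄_m)² = 74.6533  ⇒  Var(R_m) = 74.6533 / 6 = 12.4422
β = Cov / Var(R_m) = 23.9011 / 12.4422 = 1.9210
E(R) = R_f + β × MRP = 2.2% + 1.9210 × 9.4% = 20.26%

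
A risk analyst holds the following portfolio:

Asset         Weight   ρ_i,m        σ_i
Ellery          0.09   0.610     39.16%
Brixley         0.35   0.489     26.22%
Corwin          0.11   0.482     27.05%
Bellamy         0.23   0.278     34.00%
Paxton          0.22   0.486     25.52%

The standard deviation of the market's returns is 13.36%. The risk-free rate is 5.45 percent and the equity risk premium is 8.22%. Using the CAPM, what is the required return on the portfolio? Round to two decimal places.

β_Ellery = 0.610 × 39.16% / 13.36% = 1.7880
β_Brixley = 0.489 × 26.22% / 13.36% = 0.9597
β_Corwin = 0.482 × 27.05% / 13.36% = 0.9759
β_Bellamy = 0.278 × 34.00% / 13.36% = 0.7075
β_Paxton = 0.486 × 25.52% / 13.36% = 0.9283
β_P = Σ w_i β_i = 0.09×1.7880 + 0.35×0.9597 + 0.11×0.9759 + 0.23×0.7075 + 0.22×0.9283 = 0.9711
E(R_P) = R_f + β_P × MRP = 5.45% + 0.9711 × 8.22% = 13.43%

13.43%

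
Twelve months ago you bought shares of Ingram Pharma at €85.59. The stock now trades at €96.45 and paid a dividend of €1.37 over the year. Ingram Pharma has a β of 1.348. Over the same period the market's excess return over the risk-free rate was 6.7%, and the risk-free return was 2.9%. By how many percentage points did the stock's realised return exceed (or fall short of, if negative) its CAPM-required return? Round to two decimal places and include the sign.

Realised HPR = (P1 + D1 − P0) / P0 = (96.45 + 1.37 − 85.59) / 85.59 = 12.23 / 85.59 = 14.2891%
CAPM required = R_f + β·MRP = 2.9% + 1.348 × 6.7% = 11.9316%
α = realised − required = 14.2891% − 11.9316% = +2.36%

+2.36%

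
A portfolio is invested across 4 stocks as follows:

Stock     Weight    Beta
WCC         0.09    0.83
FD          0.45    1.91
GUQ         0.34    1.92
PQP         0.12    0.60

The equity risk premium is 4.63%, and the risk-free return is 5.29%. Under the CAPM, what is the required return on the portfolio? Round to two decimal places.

β_P = Σ w_i β_i = 0.09×0.83 + 0.45×1.91 + 0.34×1.92 + 0.12×0.60 = 1.6590
E(R_P) = R_f + β_P × MRP = 5.29% + 1.6590 × 4.63% = 12.97%

12.97%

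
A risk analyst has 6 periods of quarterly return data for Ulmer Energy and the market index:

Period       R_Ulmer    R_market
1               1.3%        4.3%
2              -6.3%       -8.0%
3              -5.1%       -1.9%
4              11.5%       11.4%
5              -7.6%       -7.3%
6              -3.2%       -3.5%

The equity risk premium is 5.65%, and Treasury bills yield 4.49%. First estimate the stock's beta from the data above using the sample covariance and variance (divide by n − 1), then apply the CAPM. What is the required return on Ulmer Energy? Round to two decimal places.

Mean R_i = (1.3 − 6.3 − 5.1 + 11.5 − 7.6 − 3.2) / 6 = -1.5667%
Mean R_m = (4.3 − 8.0 − 1.9 + 11.4 − 7.3 − 3.5) / 6 = -0.8333%
Σ(R_i − R̄_i)(R_m − R̄_m) = 255.6267  ⇒  Cov = 255.6267 / 5 = 51.1253
Σ(R_m − R̄_m)² = 277.4333  ⇒  Var(R_m) = 277.4333 / 5 = 55.4867
β = Cov / Var(R_m) = 51.1253 / 55.4867 = 0.9214
E(R) = R_f + β × MRP = 4.49% + 0.9214 × 5.65% = 9.70%

9.70%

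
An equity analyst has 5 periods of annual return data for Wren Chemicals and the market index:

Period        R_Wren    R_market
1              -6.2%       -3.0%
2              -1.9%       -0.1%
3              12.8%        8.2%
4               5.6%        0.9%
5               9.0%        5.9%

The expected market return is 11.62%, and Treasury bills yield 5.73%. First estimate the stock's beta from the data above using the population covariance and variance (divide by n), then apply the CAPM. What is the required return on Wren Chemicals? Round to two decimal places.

Mean R_i = (-6.2 − 1.9 + 12.8 + 5.6 + 9.0) / 5 = 3.8600%
Mean R_m = (-3.0 − 0.1 + 8.2 + 0.9 + 5.9) / 5 = 2.3800%
Σ(R_i − R̄_i)(R_m − R̄_m) = 135.9560  ⇒  Cov = 135.9560 / 5 = 27.1912
Σ(R_m − R̄_m)² = 83.5480  ⇒  Var(R_m) = 83.5480 / 5 = 16.7096
β = Cov / Var(R_m) = 27.1912 / 16.7096 = 1.6273
MRP = 11.62% − 5.73% = 5.89%
E(R) = R_f + β × MRP = 5.73% + 1.6273 × 5.89% = 15.31%

15.31%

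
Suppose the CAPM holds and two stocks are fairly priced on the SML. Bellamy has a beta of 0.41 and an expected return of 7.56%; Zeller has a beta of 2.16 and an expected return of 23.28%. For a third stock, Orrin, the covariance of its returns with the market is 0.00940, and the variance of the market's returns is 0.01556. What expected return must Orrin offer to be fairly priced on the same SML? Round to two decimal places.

MRP = (23.28% − 7.56%) / (2.16 − 0.41) = 8.9829%
R_f = 7.56% − 0.41 × 8.9829% = 3.8770%
β_Orrin = Cov / Var(R_m) = 0.00940 / 0.01556 = 0.6041
E(R_Orrin) = R_f + β × MRP = 3.8770% + 0.6041 × 8.9829% = 9.30%

9.30%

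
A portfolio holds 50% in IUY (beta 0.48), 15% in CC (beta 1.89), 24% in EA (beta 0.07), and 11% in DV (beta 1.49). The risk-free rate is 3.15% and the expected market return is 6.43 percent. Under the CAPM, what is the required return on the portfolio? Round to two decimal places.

5.46%

β_P = Σ w_i β_i = 0.50×0.48 + 0.15×1.89 + 0.24×0.07 + 0.11×1.49 = 0.7042
MRP = 6.43% − 3.15% = 3.28%
E(R_P) = R_f + β_P × MRP = 3.15% + 0.7042 × 3.28% = 5.46%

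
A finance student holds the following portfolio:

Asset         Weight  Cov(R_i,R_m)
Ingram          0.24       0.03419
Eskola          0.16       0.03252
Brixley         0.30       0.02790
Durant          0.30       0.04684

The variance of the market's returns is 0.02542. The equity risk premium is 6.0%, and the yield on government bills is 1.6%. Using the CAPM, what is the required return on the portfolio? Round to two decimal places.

β_Ingram = 0.03419 / 0.02542 = 1.3450
β_Eskola = 0.03252 / 0.02542 = 1.2793
β_Brixley = 0.02790 / 0.02542 = 1.0976
β_Durant = 0.04684 / 0.02542 = 1.8426
β_P = Σ w_i β_i = 0.24×1.3450 + 0.16×1.2793 + 0.30×1.0976 + 0.30×1.8426 = 1.4095
E(R_P) = R_f + β_P × MRP = 1.6% + 1.4095 × 6.0% = 10.06%

10.06%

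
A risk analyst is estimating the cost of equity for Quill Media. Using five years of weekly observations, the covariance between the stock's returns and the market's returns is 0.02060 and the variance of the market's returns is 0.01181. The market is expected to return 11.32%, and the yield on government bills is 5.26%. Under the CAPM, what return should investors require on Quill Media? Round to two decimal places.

β = Cov(R_i, R_m) / Var(R_m) = 0.02060 / 0.01181 = 1.7443
MRP = 11.32% − 5.26% = 6.06%
E(R) = R_f + β × MRP = 5.26% + 1.7443 × 6.06% = 15.83%

15.83%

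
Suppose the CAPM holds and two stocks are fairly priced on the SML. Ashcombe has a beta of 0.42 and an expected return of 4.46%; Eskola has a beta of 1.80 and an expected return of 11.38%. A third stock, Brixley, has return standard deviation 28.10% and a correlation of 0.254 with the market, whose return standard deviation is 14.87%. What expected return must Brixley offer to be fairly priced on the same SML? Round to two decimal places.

4.76%

MRP = (11.38% − 4.46%) / (1.80 − 0.42) = 5.0145%
R_f = 4.46% − 0.42 × 5.0145% = 2.3539%
β_Brixley = ρ·σ_i/σ_m = 0.254 × 28.10 / 14.87 = 0.4800
E(R_Brixley) = R_f + β × MRP = 2.3539% + 0.4800 × 5.0145% = 4.76%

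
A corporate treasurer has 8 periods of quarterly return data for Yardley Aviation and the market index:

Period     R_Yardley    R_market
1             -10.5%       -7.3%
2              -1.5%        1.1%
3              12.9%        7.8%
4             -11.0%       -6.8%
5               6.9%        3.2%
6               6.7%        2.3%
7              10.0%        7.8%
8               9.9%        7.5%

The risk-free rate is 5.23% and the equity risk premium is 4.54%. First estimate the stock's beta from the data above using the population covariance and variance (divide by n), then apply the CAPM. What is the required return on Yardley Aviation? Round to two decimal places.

12.02%

Mean R_i = (-10.5 − 1.5 + 12.9 − 11.0 + 6.9 + 6.7 + 10.0 + 9.9) / 8 = 2.9250%
Mean R_m = (-7.3 + 1.1 + 7.8 − 6.8 + 3.2 + 2.3 + 7.8 + 7.5) / 8 = 1.9500%
Σ(R_i − R̄_i)(R_m − R̄_m) = 394.5300  ⇒  Cov = 394.5300 / 8 = 49.3163
Σ(R_m − R̄_m)² = 263.7800  ⇒  Var(R_m) = 263.7800 / 8 = 32.9725
β = Cov / Var(R_m) = 49.3163 / 32.9725 = 1.4957
E(R) = R_f + β × MRP = 5.23% + 1.4957 × 4.54% = 12.02%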